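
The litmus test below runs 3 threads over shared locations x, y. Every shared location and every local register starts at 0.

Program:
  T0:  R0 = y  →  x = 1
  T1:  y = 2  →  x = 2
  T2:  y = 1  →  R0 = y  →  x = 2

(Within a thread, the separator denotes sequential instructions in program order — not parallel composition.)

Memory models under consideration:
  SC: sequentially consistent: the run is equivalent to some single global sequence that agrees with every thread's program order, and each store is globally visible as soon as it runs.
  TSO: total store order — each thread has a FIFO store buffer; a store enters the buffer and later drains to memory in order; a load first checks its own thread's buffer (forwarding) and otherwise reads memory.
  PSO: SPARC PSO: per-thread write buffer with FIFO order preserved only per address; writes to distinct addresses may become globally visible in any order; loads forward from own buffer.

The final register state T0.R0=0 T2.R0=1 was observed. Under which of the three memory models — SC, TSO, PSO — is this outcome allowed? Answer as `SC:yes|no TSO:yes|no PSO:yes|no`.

SC:yes TSO:yes PSO:yes

outcome vector order: (T0.R0,T2.R0)
SC (6): 01 02 11 12 21 22
TSO (6): 01 02 11 12 21 22
PSO (6): 01 02 11 12 21 22
target 01 ∈ {SC,TSO,PSO}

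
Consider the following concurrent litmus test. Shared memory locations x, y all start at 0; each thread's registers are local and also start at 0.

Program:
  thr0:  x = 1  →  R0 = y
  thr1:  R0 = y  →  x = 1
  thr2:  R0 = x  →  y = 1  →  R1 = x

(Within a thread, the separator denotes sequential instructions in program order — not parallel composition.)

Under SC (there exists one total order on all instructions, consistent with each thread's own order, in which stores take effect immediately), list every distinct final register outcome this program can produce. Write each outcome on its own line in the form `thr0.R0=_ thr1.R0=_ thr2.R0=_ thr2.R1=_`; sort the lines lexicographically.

thr0.R0=0 thr1.R0=0 thr2.R0=0 thr2.R1=1
thr0.R0=0 thr1.R0=0 thr2.R0=1 thr2.R1=1
thr0.R0=0 thr1.R0=1 thr2.R0=0 thr2.R1=1
thr0.R0=0 thr1.R0=1 thr2.R0=1 thr2.R1=1
thr0.R0=1 thr1.R0=0 thr2.R0=0 thr2.R1=0
thr0.R0=1 thr1.R0=0 thr2.R0=0 thr2.R1=1
thr0.R0=1 thr1.R0=0 thr2.R0=1 thr2.R1=1
thr0.R0=1 thr1.R0=1 thr2.R0=0 thr2.R1=0
thr0.R0=1 thr1.R0=1 thr2.R0=0 thr2.R1=1
thr0.R0=1 thr1.R0=1 thr2.R0=1 thr2.R1=1

outcome vector order: (thr0.R0,thr1.R0,thr2.R0,thr2.R1)
|SC outcomes| = 10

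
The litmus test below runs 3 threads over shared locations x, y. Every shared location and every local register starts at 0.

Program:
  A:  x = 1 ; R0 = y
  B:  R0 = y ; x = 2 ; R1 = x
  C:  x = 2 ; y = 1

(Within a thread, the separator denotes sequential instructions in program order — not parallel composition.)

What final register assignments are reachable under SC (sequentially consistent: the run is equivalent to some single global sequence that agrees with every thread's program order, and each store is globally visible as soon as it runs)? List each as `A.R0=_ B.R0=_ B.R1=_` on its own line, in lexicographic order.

A.R0=0 B.R0=0 B.R1=1
A.R0=0 B.R0=0 B.R1=2
A.R0=0 B.R0=1 B.R1=2
A.R0=1 B.R0=0 B.R1=1
A.R0=1 B.R0=0 B.R1=2
A.R0=1 B.R0=1 B.R1=1
A.R0=1 B.R0=1 B.R1=2

outcome vector order: (A.R0,B.R0,B.R1)
|SC outcomes| = 7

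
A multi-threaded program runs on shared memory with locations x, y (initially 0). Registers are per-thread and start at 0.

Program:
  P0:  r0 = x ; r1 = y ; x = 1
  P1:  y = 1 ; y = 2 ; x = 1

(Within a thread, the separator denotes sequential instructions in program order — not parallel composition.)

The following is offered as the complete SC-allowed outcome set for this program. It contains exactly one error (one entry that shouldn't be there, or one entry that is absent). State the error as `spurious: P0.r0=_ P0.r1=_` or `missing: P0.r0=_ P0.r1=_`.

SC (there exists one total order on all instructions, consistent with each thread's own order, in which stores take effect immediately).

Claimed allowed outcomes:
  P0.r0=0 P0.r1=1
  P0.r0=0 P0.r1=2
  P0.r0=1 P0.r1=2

missing: P0.r0=0 P0.r1=0

outcome vector order: (P0.r0,P0.r1)
SC: 4 outcomes — {00, 01, 02, 12}
SC∖claimed = {00}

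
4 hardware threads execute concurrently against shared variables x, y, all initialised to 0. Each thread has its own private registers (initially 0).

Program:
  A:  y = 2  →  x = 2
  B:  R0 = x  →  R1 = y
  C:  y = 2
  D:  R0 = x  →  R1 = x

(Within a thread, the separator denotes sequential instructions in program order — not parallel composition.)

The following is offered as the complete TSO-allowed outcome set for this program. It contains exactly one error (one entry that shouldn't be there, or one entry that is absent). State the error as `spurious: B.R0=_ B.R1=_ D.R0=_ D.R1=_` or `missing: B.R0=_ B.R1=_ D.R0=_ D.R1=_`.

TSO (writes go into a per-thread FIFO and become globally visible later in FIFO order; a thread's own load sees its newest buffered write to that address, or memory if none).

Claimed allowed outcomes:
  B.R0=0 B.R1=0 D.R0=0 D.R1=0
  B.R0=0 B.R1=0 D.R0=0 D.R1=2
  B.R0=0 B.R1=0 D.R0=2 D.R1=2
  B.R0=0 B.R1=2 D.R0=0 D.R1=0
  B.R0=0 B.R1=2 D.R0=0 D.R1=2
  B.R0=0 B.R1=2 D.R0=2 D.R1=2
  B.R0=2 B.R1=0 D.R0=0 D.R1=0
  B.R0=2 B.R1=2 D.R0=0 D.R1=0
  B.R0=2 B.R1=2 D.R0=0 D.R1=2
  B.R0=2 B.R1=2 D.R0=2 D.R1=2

spurious: B.R0=2 B.R1=0 D.R0=0 D.R1=0

outcome vector order: (B.R0,B.R1,D.R0,D.R1)
[TSO] allowed = {(0,0,0,0), (0,0,0,2), (0,0,2,2), (0,2,0,0), (0,2,0,2), (0,2,2,2), (2,2,0,0), (2,2,0,2), (2,2,2,2)}
claimed∖TSO = {(2,0,0,0)}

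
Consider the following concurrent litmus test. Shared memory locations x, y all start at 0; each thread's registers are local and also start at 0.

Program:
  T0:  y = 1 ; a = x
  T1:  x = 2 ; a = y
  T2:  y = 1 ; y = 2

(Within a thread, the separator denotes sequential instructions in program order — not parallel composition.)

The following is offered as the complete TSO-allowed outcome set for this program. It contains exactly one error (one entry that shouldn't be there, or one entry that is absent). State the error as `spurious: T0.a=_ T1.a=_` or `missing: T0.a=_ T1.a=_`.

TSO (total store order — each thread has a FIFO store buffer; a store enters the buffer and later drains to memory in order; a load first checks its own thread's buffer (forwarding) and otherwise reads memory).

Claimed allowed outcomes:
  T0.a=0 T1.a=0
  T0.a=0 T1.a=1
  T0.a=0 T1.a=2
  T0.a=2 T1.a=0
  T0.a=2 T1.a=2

missing: T0.a=2 T1.a=1

outcome vector order: (T0.a,T1.a)
TSO (6): 0/0; 0/1; 0/2; 2/0; 2/1; 2/2
TSO∖claimed = {2/1}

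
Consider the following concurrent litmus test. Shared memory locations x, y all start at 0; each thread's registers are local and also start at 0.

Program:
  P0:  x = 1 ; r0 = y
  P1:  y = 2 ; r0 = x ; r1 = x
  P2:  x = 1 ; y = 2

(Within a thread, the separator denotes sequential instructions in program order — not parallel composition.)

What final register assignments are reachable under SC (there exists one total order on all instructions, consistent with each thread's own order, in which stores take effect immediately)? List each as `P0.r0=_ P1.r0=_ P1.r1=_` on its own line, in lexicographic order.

P0.r0=0 P1.r0=1 P1.r1=1
P0.r0=2 P1.r0=0 P1.r1=0
P0.r0=2 P1.r0=0 P1.r1=1
P0.r0=2 P1.r0=1 P1.r1=1

outcome vector order: (P0.r0,P1.r0,P1.r1)
|SC outcomes| = 4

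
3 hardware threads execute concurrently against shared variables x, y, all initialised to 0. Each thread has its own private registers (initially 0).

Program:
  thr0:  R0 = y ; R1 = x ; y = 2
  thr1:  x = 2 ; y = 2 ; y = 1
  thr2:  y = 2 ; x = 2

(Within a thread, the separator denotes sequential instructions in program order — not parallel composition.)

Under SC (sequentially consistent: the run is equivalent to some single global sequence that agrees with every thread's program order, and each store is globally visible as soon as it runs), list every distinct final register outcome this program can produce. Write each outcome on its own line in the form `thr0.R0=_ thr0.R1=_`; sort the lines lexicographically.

thr0.R0=0 thr0.R1=0
thr0.R0=0 thr0.R1=2
thr0.R0=1 thr0.R1=2
thr0.R0=2 thr0.R1=0
thr0.R0=2 thr0.R1=2

outcome vector order: (thr0.R0,thr0.R1)
|SC outcomes| = 5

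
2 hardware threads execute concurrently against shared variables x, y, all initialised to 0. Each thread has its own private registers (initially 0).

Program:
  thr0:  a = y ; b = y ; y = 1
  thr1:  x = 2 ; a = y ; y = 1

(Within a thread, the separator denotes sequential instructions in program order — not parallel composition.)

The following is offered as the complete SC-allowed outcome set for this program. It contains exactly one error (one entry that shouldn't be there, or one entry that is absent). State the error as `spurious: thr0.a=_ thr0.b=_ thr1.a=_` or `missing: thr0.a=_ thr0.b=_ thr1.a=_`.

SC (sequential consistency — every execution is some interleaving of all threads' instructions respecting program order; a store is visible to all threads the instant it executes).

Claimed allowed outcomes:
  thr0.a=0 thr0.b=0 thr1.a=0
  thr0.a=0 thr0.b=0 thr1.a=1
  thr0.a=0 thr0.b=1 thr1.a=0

outcome vector order: (thr0.a,thr0.b,thr1.a)
[SC] allowed = {000, 001, 010, 110}
SC∖claimed = {110}

missing: thr0.a=1 thr0.b=1 thr1.a=0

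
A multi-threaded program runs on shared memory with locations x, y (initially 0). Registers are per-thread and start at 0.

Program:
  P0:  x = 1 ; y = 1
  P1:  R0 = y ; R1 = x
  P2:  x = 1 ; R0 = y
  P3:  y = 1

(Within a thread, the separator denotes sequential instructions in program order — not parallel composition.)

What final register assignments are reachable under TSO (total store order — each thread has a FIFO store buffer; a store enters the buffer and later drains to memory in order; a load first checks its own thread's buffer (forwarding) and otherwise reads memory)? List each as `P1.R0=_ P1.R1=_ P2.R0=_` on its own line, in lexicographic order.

outcome vector order: (P1.R0,P1.R1,P2.R0)
|TSO outcomes| = 8

P1.R0=0 P1.R1=0 P2.R0=0
P1.R0=0 P1.R1=0 P2.R0=1
P1.R0=0 P1.R1=1 P2.R0=0
P1.R0=0 P1.R1=1 P2.R0=1
P1.R0=1 P1.R1=0 P2.R0=0
P1.R0=1 P1.R1=0 P2.R0=1
P1.R0=1 P1.R1=1 P2.R0=0
P1.R0=1 P1.R1=1 P2.R0=1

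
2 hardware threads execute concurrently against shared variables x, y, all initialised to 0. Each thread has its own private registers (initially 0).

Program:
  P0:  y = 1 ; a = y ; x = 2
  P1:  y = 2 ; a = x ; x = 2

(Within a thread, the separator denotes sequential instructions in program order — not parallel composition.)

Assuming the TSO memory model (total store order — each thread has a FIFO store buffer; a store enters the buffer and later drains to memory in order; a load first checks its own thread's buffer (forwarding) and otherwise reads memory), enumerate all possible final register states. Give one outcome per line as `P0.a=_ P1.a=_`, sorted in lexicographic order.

outcome vector order: (P0.a,P1.a)
|TSO outcomes| = 4

P0.a=1 P1.a=0
P0.a=1 P1.a=2
P0.a=2 P1.a=0
P0.a=2 P1.a=2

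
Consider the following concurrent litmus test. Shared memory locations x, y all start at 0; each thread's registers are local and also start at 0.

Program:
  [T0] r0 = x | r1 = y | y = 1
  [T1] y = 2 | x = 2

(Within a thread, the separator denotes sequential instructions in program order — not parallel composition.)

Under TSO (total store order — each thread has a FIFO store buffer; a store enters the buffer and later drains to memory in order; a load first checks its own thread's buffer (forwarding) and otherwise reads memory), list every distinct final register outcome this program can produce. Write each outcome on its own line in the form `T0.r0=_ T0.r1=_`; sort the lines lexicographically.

outcome vector order: (T0.r0,T0.r1)
|TSO outcomes| = 3

T0.r0=0 T0.r1=0
T0.r0=0 T0.r1=2
T0.r0=2 T0.r1=2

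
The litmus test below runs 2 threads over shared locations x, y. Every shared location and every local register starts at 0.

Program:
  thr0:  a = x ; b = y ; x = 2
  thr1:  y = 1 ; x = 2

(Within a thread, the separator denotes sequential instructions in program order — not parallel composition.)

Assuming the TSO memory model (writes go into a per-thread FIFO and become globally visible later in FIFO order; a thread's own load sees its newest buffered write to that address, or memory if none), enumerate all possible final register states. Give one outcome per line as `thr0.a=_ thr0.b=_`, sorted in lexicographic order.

outcome vector order: (thr0.a,thr0.b)
|TSO outcomes| = 3

thr0.a=0 thr0.b=0
thr0.a=0 thr0.b=1
thr0.a=2 thr0.b=1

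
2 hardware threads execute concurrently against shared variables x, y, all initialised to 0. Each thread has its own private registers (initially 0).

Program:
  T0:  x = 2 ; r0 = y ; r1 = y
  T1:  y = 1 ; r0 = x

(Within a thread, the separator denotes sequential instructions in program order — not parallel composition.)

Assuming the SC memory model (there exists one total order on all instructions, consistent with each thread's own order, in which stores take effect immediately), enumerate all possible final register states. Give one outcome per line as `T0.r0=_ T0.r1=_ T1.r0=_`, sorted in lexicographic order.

T0.r0=0 T0.r1=0 T1.r0=2
T0.r0=0 T0.r1=1 T1.r0=2
T0.r0=1 T0.r1=1 T1.r0=0
T0.r0=1 T0.r1=1 T1.r0=2

outcome vector order: (T0.r0,T0.r1,T1.r0)
|SC outcomes| = 4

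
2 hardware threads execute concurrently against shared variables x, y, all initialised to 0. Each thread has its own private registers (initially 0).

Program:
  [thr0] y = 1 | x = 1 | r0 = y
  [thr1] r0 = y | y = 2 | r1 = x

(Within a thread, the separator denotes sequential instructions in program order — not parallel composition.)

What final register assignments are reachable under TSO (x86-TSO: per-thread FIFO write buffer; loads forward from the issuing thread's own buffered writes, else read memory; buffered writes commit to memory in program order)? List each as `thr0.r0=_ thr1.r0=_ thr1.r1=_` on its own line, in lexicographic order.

outcome vector order: (thr0.r0,thr1.r0,thr1.r1)
|TSO outcomes| = 8

thr0.r0=1 thr1.r0=0 thr1.r1=0
thr0.r0=1 thr1.r0=0 thr1.r1=1
thr0.r0=1 thr1.r0=1 thr1.r1=0
thr0.r0=1 thr1.r0=1 thr1.r1=1
thr0.r0=2 thr1.r0=0 thr1.r1=0
thr0.r0=2 thr1.r0=0 thr1.r1=1
thr0.r0=2 thr1.r0=1 thr1.r1=0
thr0.r0=2 thr1.r0=1 thr1.r1=1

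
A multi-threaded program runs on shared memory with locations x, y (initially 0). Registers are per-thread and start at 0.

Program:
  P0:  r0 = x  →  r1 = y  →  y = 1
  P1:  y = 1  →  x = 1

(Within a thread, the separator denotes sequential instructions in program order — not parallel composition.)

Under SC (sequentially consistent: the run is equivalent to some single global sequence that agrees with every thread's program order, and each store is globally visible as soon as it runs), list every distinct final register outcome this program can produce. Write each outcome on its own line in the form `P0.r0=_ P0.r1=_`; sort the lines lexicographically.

P0.r0=0 P0.r1=0
P0.r0=0 P0.r1=1
P0.r0=1 P0.r1=1

outcome vector order: (P0.r0,P0.r1)
|SC outcomes| = 3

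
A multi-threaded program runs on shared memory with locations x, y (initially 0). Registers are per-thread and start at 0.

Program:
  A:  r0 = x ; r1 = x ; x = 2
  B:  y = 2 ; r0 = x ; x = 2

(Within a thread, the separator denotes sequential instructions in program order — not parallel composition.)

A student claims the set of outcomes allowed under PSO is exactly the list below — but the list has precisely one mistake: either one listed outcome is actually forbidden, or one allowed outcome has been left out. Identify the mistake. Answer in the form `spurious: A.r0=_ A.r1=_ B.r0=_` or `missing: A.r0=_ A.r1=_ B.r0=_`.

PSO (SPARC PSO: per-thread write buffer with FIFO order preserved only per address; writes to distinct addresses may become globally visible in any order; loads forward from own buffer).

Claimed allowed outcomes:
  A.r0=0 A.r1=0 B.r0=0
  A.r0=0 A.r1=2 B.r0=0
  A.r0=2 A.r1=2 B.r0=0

outcome vector order: (A.r0,A.r1,B.r0)
[PSO] allowed = {0/0/0; 0/0/2; 0/2/0; 2/2/0}
PSO∖claimed = {0/0/2}

missing: A.r0=0 A.r1=0 B.r0=2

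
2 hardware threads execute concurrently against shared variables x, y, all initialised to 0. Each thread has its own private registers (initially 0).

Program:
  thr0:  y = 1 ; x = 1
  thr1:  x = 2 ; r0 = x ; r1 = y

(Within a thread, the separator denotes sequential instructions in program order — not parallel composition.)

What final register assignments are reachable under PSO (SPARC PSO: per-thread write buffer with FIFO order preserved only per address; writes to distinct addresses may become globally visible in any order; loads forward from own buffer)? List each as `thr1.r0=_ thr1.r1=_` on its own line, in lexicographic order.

thr1.r0=1 thr1.r1=0
thr1.r0=1 thr1.r1=1
thr1.r0=2 thr1.r1=0
thr1.r0=2 thr1.r1=1

outcome vector order: (thr1.r0,thr1.r1)
|PSO outcomes| = 4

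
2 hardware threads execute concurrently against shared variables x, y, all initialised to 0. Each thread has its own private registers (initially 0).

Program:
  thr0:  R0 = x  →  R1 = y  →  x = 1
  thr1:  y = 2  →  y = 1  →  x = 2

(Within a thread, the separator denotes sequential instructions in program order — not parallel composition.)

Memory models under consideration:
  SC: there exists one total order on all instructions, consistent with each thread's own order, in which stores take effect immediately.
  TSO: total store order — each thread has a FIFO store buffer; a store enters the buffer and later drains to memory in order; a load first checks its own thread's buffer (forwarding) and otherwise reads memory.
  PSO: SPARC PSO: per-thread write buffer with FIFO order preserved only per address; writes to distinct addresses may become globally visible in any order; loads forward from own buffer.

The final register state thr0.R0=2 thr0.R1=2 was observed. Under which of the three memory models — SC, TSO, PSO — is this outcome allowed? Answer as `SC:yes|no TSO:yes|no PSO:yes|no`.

SC:no TSO:no PSO:yes

outcome vector order: (thr0.R0,thr0.R1)
SC (4): <0 0>, <0 1>, <0 2>, <2 1>
TSO (4): <0 0>, <0 1>, <0 2>, <2 1>
PSO (6): <0 0>, <0 1>, <0 2>, <2 0>, <2 1>, <2 2>
target <2 2> ∈ {PSO}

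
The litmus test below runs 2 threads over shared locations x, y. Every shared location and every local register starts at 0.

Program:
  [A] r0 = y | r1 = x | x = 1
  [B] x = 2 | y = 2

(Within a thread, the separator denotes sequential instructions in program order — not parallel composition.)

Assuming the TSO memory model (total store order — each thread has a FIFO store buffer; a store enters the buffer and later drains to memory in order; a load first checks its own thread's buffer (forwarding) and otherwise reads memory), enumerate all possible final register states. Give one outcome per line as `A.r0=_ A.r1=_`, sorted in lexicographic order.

A.r0=0 A.r1=0
A.r0=0 A.r1=2
A.r0=2 A.r1=2

outcome vector order: (A.r0,A.r1)
|TSO outcomes| = 3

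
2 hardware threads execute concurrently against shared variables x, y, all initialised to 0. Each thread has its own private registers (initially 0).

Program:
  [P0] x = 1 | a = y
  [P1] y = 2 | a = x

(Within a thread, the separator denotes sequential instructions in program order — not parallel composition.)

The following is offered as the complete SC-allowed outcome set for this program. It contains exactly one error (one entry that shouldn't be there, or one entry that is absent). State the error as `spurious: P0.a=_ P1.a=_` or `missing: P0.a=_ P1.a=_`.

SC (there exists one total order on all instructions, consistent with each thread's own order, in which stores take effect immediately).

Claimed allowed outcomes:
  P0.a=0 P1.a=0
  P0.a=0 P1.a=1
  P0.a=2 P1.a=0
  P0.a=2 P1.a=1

spurious: P0.a=0 P1.a=0

outcome vector order: (P0.a,P1.a)
under SC → (0,1); (2,0); (2,1)
claimed∖SC = {(0,0)}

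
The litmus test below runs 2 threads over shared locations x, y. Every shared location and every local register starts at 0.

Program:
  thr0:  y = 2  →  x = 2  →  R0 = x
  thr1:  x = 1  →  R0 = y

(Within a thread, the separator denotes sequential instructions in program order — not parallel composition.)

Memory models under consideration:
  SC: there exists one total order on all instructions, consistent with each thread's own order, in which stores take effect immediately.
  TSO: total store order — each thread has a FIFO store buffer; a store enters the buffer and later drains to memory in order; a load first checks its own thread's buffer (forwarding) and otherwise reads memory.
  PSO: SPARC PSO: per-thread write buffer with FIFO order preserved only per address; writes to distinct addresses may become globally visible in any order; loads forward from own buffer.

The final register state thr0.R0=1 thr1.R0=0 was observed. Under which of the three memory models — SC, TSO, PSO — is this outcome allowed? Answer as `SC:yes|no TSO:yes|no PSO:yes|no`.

outcome vector order: (thr0.R0,thr1.R0)
SC (3): 12; 20; 22
TSO (4): 10; 12; 20; 22
PSO (4): 10; 12; 20; 22
target 10 ∈ {TSO,PSO}

SC:no TSO:yes PSO:yes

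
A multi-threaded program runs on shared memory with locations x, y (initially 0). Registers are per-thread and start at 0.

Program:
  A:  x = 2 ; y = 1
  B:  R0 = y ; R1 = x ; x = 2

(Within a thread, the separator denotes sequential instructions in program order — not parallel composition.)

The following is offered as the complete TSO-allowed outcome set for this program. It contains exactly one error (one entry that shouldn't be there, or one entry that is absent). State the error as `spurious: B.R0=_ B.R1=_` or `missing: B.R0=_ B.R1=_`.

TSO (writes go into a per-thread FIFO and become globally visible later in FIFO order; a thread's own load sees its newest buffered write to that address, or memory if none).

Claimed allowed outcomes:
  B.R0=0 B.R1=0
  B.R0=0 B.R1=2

missing: B.R0=1 B.R1=2

outcome vector order: (B.R0,B.R1)
[TSO] allowed = {<0 0>; <0 2>; <1 2>}
TSO∖claimed = {<1 2>}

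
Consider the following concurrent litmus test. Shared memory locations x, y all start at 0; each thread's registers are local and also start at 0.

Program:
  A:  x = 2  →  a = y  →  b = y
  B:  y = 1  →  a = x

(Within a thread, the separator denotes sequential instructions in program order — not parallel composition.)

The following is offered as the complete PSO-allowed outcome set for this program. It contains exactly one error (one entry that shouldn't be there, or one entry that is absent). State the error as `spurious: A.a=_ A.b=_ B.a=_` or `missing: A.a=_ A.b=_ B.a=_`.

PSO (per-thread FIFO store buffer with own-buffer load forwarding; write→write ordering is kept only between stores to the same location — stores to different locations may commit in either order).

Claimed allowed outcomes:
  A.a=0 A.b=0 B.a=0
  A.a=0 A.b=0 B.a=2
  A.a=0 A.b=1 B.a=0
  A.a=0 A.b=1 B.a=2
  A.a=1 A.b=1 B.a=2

outcome vector order: (A.a,A.b,B.a)
[PSO] allowed = {(0,0,0) (0,0,2) (0,1,0) (0,1,2) (1,1,0) (1,1,2)}
PSO∖claimed = {(1,1,0)}

missing: A.a=1 A.b=1 B.a=0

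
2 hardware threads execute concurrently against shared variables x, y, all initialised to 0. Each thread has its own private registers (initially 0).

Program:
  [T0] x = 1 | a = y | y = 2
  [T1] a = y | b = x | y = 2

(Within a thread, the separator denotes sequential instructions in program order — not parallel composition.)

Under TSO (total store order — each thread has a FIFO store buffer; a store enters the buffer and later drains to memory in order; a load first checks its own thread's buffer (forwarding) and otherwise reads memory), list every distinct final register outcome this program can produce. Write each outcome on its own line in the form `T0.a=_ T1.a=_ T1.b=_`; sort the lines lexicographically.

T0.a=0 T1.a=0 T1.b=0
T0.a=0 T1.a=0 T1.b=1
T0.a=0 T1.a=2 T1.b=1
T0.a=2 T1.a=0 T1.b=0
T0.a=2 T1.a=0 T1.b=1

outcome vector order: (T0.a,T1.a,T1.b)
|TSO outcomes| = 5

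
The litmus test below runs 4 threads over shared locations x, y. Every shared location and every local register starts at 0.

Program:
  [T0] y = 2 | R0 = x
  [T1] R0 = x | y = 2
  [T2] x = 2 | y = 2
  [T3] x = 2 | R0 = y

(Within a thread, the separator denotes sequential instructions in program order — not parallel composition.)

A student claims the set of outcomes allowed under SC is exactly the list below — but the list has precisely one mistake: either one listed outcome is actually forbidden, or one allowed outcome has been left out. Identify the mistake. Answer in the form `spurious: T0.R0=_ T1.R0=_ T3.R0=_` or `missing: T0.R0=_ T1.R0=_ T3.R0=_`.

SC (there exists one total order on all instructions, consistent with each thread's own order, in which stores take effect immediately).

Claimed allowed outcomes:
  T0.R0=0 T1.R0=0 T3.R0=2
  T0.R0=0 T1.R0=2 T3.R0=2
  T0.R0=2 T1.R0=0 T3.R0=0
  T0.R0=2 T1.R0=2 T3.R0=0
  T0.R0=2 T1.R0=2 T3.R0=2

outcome vector order: (T0.R0,T1.R0,T3.R0)
[SC] allowed = {<0 0 2>, <0 2 2>, <2 0 0>, <2 0 2>, <2 2 0>, <2 2 2>}
SC∖claimed = {<2 0 2>}

missing: T0.R0=2 T1.R0=0 T3.R0=2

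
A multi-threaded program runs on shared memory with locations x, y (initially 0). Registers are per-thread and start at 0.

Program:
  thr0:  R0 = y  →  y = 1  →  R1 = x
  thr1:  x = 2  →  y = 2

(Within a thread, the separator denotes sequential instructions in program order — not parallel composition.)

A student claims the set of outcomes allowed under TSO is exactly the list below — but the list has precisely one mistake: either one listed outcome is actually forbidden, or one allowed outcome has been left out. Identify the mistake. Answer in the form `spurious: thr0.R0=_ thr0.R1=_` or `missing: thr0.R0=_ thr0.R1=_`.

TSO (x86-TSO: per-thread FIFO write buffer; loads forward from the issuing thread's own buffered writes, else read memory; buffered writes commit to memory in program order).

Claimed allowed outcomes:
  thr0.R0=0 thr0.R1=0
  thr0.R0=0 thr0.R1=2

outcome vector order: (thr0.R0,thr0.R1)
TSO: 3 outcomes — {00, 02, 22}
TSO∖claimed = {22}

missing: thr0.R0=2 thr0.R1=2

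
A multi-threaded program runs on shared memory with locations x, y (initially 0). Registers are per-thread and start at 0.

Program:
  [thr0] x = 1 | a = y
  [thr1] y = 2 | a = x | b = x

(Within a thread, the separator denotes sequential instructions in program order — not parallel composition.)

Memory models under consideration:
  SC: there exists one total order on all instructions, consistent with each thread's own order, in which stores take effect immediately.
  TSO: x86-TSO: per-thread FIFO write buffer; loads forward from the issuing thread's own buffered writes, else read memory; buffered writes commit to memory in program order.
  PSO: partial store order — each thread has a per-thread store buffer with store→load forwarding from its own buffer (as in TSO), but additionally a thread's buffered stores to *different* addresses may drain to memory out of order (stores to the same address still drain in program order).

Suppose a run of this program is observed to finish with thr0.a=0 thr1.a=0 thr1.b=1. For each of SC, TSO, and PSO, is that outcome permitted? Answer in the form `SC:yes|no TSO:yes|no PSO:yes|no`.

outcome vector order: (thr0.a,thr1.a,thr1.b)
SC (4): (0,1,1) (2,0,0) (2,0,1) (2,1,1)
TSO (6): (0,0,0) (0,0,1) (0,1,1) (2,0,0) (2,0,1) (2,1,1)
PSO (6): (0,0,0) (0,0,1) (0,1,1) (2,0,0) (2,0,1) (2,1,1)
target (0,0,1) ∈ {TSO,PSO}

SC:no TSO:yes PSO:yes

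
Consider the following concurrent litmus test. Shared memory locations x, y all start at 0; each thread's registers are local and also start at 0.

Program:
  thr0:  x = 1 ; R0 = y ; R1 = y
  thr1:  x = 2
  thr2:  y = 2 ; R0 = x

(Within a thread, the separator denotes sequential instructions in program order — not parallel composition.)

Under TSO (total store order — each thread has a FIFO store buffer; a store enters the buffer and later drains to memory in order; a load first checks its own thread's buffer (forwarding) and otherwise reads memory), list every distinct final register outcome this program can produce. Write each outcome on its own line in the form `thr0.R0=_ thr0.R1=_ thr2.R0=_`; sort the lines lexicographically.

outcome vector order: (thr0.R0,thr0.R1,thr2.R0)
|TSO outcomes| = 9

thr0.R0=0 thr0.R1=0 thr2.R0=0
thr0.R0=0 thr0.R1=0 thr2.R0=1
thr0.R0=0 thr0.R1=0 thr2.R0=2
thr0.R0=0 thr0.R1=2 thr2.R0=0
thr0.R0=0 thr0.R1=2 thr2.R0=1
thr0.R0=0 thr0.R1=2 thr2.R0=2
thr0.R0=2 thr0.R1=2 thr2.R0=0
thr0.R0=2 thr0.R1=2 thr2.R0=1
thr0.R0=2 thr0.R1=2 thr2.R0=2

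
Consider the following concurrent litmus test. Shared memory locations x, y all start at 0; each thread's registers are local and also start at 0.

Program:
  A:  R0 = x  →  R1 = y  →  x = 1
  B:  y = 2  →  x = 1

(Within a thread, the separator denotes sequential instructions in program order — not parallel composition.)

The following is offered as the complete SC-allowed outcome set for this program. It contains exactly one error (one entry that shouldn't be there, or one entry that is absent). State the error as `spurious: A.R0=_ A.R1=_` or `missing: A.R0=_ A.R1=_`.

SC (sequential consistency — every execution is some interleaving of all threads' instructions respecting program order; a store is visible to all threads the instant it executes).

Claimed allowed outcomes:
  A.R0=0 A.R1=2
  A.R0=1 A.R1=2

missing: A.R0=0 A.R1=0

outcome vector order: (A.R0,A.R1)
[SC] allowed = {00 02 12}
SC∖claimed = {00}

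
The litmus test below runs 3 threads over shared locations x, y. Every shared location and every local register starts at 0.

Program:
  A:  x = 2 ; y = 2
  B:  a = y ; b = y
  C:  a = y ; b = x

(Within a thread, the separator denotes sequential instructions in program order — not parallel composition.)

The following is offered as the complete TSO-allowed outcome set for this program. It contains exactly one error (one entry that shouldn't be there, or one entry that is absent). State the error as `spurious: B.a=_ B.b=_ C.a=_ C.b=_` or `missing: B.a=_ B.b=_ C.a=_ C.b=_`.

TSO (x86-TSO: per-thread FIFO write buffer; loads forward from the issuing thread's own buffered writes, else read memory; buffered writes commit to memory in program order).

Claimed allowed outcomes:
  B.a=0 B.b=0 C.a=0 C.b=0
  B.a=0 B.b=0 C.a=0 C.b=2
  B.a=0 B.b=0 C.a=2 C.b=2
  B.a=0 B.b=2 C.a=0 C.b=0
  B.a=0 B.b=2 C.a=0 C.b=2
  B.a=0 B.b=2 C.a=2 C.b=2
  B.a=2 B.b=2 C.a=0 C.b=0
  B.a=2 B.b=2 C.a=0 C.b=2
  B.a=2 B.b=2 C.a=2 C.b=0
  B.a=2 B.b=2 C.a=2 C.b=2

spurious: B.a=2 B.b=2 C.a=2 C.b=0

outcome vector order: (B.a,B.b,C.a,C.b)
under TSO → 0000 0002 0022 0200 0202 0222 2200 2202 2222
claimed∖TSO = {2220}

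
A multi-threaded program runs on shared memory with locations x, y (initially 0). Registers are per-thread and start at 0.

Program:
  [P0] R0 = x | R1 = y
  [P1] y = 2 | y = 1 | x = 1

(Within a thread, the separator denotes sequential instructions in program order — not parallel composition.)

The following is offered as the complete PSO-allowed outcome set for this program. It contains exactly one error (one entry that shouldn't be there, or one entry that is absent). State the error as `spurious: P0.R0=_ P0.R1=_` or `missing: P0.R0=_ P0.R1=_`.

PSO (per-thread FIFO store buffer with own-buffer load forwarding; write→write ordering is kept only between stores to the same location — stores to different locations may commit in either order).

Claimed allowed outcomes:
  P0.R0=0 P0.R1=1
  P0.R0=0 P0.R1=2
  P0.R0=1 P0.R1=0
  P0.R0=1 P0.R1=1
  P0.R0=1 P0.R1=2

missing: P0.R0=0 P0.R1=0

outcome vector order: (P0.R0,P0.R1)
PSO (6): 0/0, 0/1, 0/2, 1/0, 1/1, 1/2
PSO∖claimed = {0/0}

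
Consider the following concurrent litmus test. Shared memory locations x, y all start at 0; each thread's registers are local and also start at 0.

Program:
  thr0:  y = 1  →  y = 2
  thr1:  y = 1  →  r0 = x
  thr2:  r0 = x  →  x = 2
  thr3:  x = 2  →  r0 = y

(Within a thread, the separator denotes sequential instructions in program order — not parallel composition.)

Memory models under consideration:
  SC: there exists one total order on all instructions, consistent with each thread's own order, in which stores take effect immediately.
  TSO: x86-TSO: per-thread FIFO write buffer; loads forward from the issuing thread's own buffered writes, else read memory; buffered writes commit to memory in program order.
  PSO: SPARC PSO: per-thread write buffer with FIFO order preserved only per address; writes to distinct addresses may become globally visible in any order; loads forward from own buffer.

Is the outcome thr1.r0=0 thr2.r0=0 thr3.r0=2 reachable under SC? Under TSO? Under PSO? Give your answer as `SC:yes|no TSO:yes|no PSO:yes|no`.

outcome vector order: (thr1.r0,thr2.r0,thr3.r0)
SC: 10 outcomes — {001; 002; 021; 022; 200; 201; 202; 220; 221; 222}
TSO: 12 outcomes — {000; 001; 002; 020; 021; 022; 200; 201; 202; 220; 221; 222}
PSO: 12 outcomes — {000; 001; 002; 020; 021; 022; 200; 201; 202; 220; 221; 222}
target 002 ∈ {SC,TSO,PSO}

SC:yes TSO:yes PSO:yes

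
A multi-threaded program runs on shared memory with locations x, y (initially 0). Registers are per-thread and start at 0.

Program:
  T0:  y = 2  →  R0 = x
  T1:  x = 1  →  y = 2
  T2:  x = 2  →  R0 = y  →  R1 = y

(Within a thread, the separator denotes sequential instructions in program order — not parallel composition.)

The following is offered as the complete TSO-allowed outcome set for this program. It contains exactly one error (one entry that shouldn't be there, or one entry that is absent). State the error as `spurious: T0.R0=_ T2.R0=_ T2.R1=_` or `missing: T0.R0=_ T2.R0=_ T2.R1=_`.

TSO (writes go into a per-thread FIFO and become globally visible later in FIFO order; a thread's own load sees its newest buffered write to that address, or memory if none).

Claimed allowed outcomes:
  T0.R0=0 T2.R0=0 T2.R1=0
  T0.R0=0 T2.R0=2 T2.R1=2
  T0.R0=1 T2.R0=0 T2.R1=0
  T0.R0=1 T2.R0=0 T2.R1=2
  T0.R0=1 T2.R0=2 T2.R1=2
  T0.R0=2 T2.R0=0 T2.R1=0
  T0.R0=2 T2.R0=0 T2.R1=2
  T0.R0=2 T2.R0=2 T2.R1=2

outcome vector order: (T0.R0,T2.R0,T2.R1)
[TSO] allowed = {<0 0 0> <0 0 2> <0 2 2> <1 0 0> <1 0 2> <1 2 2> <2 0 0> <2 0 2> <2 2 2>}
TSO∖claimed = {<0 0 2>}

missing: T0.R0=0 T2.R0=0 T2.R1=2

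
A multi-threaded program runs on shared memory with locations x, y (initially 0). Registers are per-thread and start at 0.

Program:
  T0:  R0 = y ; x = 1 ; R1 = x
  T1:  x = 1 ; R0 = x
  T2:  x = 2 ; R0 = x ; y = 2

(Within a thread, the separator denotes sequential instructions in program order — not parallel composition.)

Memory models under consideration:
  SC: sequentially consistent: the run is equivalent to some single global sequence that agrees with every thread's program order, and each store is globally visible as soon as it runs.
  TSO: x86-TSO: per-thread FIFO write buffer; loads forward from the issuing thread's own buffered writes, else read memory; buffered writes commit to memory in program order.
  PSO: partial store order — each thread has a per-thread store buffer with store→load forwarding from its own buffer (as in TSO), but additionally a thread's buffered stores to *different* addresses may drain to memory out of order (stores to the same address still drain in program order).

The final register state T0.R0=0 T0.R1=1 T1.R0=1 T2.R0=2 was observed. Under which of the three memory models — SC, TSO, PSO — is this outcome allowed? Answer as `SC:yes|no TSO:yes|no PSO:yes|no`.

SC:yes TSO:yes PSO:yes

outcome vector order: (T0.R0,T0.R1,T1.R0,T2.R0)
SC: 10 outcomes — {0/1/1/1; 0/1/1/2; 0/1/2/1; 0/1/2/2; 0/2/1/1; 0/2/1/2; 0/2/2/2; 2/1/1/1; 2/1/1/2; 2/1/2/2}
TSO: 10 outcomes — {0/1/1/1; 0/1/1/2; 0/1/2/1; 0/1/2/2; 0/2/1/1; 0/2/1/2; 0/2/2/2; 2/1/1/1; 2/1/1/2; 2/1/2/2}
PSO: 12 outcomes — {0/1/1/1; 0/1/1/2; 0/1/2/1; 0/1/2/2; 0/2/1/1; 0/2/1/2; 0/2/2/2; 2/1/1/1; 2/1/1/2; 2/1/2/2; 2/2/1/2; 2/2/2/2}
target 0/1/1/2 ∈ {SC,TSO,PSO}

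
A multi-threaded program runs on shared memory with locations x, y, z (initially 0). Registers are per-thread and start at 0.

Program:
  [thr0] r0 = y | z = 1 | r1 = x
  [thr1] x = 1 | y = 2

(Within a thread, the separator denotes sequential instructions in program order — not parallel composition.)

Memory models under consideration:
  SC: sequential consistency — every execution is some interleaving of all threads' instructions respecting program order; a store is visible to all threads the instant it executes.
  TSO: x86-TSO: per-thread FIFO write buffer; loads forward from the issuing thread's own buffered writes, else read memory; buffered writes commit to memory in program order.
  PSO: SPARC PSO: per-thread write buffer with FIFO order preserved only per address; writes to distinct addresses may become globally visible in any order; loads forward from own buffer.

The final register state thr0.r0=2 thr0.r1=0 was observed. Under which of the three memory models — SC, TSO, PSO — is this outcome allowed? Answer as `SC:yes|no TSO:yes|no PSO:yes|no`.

outcome vector order: (thr0.r0,thr0.r1)
under SC → 00 01 21
under TSO → 00 01 21
under PSO → 00 01 20 21
target 20 ∈ {PSO}

SC:no TSO:no PSO:yes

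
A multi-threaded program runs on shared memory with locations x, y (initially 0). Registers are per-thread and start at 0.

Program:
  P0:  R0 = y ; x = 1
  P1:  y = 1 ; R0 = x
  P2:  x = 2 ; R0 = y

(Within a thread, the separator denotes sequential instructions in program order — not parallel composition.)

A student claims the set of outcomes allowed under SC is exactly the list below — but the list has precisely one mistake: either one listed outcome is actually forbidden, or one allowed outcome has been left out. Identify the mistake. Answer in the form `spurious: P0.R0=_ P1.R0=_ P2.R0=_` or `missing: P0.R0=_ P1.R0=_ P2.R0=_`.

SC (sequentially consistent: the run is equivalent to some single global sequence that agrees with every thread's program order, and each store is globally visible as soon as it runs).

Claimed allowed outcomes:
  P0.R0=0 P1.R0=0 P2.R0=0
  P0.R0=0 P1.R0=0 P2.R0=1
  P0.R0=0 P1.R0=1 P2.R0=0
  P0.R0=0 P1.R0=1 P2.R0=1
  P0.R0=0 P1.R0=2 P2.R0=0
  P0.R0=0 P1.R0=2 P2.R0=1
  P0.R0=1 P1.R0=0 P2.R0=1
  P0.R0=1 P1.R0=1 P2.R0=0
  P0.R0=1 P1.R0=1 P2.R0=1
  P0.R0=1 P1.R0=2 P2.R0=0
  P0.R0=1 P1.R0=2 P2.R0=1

spurious: P0.R0=0 P1.R0=0 P2.R0=0

outcome vector order: (P0.R0,P1.R0,P2.R0)
[SC] allowed = {<0 0 1>; <0 1 0>; <0 1 1>; <0 2 0>; <0 2 1>; <1 0 1>; <1 1 0>; <1 1 1>; <1 2 0>; <1 2 1>}
claimed∖SC = {<0 0 0>}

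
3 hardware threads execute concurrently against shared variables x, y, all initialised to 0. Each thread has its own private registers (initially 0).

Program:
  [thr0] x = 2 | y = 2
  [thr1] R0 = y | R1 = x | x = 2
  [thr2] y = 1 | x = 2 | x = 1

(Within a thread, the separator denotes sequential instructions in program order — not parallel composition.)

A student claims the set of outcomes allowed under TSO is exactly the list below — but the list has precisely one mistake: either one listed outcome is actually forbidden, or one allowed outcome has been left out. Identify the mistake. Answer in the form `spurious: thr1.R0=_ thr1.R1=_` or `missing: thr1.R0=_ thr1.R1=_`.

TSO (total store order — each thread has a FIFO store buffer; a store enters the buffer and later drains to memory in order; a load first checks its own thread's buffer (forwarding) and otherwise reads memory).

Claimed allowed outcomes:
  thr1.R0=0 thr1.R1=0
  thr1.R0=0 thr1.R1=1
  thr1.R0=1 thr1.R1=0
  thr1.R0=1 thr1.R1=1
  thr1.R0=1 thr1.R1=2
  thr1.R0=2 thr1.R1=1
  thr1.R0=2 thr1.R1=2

missing: thr1.R0=0 thr1.R1=2

outcome vector order: (thr1.R0,thr1.R1)
under TSO → 0/0 0/1 0/2 1/0 1/1 1/2 2/1 2/2
TSO∖claimed = {0/2}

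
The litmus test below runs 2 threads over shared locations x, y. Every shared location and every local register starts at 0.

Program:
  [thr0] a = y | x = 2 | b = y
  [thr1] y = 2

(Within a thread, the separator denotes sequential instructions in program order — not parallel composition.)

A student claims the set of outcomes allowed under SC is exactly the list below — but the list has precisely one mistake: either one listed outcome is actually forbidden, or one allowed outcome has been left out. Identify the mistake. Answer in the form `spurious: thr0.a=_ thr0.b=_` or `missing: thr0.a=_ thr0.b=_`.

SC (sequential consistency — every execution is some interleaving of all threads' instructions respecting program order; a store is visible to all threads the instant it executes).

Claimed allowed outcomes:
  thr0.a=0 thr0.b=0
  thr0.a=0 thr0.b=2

missing: thr0.a=2 thr0.b=2

outcome vector order: (thr0.a,thr0.b)
SC (3): 0/0; 0/2; 2/2
SC∖claimed = {2/2}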